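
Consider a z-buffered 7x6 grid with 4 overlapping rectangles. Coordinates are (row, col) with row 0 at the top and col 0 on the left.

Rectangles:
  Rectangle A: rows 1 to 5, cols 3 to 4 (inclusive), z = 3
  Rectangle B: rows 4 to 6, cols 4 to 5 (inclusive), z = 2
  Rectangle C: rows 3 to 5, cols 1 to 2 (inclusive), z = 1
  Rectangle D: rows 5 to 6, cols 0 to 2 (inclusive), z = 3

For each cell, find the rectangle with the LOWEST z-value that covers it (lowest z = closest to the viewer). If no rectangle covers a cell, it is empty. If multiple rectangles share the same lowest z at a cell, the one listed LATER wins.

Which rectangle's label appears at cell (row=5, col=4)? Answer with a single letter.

Answer: B

Derivation:
Check cell (5,4):
  A: rows 1-5 cols 3-4 z=3 -> covers; best now A (z=3)
  B: rows 4-6 cols 4-5 z=2 -> covers; best now B (z=2)
  C: rows 3-5 cols 1-2 -> outside (col miss)
  D: rows 5-6 cols 0-2 -> outside (col miss)
Winner: B at z=2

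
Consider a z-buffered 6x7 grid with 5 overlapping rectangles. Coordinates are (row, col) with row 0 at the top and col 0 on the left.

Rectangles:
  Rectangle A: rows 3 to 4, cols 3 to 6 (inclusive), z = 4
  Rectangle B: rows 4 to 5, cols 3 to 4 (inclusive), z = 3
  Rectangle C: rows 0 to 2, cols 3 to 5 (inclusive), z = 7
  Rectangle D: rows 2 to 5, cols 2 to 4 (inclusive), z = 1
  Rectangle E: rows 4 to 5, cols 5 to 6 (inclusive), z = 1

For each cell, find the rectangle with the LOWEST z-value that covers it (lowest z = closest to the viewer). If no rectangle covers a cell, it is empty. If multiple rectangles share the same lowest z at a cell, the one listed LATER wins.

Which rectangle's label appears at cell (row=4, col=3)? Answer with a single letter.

Answer: D

Derivation:
Check cell (4,3):
  A: rows 3-4 cols 3-6 z=4 -> covers; best now A (z=4)
  B: rows 4-5 cols 3-4 z=3 -> covers; best now B (z=3)
  C: rows 0-2 cols 3-5 -> outside (row miss)
  D: rows 2-5 cols 2-4 z=1 -> covers; best now D (z=1)
  E: rows 4-5 cols 5-6 -> outside (col miss)
Winner: D at z=1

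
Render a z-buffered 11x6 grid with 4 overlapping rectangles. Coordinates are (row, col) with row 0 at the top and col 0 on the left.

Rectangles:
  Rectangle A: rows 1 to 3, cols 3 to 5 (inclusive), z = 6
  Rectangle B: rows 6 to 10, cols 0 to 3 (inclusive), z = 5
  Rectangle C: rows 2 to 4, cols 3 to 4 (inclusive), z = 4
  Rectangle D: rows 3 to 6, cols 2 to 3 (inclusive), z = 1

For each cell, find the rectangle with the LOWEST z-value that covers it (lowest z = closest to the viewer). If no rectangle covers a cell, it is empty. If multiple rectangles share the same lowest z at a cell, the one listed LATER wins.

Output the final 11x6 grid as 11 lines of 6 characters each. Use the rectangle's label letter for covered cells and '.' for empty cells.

......
...AAA
...CCA
..DDCA
..DDC.
..DD..
BBDD..
BBBB..
BBBB..
BBBB..
BBBB..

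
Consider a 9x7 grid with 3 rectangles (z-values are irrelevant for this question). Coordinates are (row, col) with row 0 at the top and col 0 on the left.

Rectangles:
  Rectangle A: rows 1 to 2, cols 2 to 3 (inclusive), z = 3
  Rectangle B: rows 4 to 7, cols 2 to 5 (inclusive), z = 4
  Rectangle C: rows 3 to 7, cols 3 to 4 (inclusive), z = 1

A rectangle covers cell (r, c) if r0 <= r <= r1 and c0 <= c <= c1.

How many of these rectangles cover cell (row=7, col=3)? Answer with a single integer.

Answer: 2

Derivation:
Check cell (7,3):
  A: rows 1-2 cols 2-3 -> outside (row miss)
  B: rows 4-7 cols 2-5 -> covers
  C: rows 3-7 cols 3-4 -> covers
Count covering = 2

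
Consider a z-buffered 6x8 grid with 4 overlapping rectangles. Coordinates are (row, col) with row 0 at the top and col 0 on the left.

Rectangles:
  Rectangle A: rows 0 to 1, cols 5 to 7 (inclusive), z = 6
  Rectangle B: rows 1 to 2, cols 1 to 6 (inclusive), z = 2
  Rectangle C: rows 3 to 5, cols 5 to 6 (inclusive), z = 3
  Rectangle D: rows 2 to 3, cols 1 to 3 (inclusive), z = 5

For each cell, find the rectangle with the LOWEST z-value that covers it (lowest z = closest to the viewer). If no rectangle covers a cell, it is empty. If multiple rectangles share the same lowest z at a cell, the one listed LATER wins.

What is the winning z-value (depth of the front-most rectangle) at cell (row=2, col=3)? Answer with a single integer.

Answer: 2

Derivation:
Check cell (2,3):
  A: rows 0-1 cols 5-7 -> outside (row miss)
  B: rows 1-2 cols 1-6 z=2 -> covers; best now B (z=2)
  C: rows 3-5 cols 5-6 -> outside (row miss)
  D: rows 2-3 cols 1-3 z=5 -> covers; best now B (z=2)
Winner: B at z=2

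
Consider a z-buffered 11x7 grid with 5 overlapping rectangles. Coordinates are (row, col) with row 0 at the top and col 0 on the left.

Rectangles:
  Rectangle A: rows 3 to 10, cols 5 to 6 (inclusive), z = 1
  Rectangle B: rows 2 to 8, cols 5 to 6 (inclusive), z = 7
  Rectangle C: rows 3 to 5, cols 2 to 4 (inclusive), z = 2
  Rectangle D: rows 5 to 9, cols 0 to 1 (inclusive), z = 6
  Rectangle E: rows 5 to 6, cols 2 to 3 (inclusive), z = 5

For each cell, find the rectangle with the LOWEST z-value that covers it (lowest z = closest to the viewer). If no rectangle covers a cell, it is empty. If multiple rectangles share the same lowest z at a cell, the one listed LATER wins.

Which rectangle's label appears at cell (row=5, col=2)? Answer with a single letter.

Answer: C

Derivation:
Check cell (5,2):
  A: rows 3-10 cols 5-6 -> outside (col miss)
  B: rows 2-8 cols 5-6 -> outside (col miss)
  C: rows 3-5 cols 2-4 z=2 -> covers; best now C (z=2)
  D: rows 5-9 cols 0-1 -> outside (col miss)
  E: rows 5-6 cols 2-3 z=5 -> covers; best now C (z=2)
Winner: C at z=2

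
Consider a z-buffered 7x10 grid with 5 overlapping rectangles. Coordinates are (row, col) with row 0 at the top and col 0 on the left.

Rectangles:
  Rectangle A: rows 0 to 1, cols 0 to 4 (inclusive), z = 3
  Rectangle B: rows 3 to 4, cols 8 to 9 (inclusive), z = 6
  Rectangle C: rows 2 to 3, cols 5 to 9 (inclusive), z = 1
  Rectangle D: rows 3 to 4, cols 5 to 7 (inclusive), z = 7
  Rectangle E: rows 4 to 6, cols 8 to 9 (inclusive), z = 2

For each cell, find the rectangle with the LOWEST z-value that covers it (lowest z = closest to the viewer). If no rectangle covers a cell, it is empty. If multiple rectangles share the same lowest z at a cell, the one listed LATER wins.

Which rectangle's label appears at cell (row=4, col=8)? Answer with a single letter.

Answer: E

Derivation:
Check cell (4,8):
  A: rows 0-1 cols 0-4 -> outside (row miss)
  B: rows 3-4 cols 8-9 z=6 -> covers; best now B (z=6)
  C: rows 2-3 cols 5-9 -> outside (row miss)
  D: rows 3-4 cols 5-7 -> outside (col miss)
  E: rows 4-6 cols 8-9 z=2 -> covers; best now E (z=2)
Winner: E at z=2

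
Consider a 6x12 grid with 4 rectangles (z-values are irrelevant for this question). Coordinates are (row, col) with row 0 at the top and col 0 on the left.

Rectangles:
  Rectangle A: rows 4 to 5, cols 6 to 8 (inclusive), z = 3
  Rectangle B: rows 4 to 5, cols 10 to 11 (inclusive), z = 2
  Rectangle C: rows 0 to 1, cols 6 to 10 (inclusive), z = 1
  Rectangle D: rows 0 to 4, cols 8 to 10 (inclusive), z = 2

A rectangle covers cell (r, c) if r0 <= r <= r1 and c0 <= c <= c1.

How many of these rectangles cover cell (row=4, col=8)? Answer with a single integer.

Answer: 2

Derivation:
Check cell (4,8):
  A: rows 4-5 cols 6-8 -> covers
  B: rows 4-5 cols 10-11 -> outside (col miss)
  C: rows 0-1 cols 6-10 -> outside (row miss)
  D: rows 0-4 cols 8-10 -> covers
Count covering = 2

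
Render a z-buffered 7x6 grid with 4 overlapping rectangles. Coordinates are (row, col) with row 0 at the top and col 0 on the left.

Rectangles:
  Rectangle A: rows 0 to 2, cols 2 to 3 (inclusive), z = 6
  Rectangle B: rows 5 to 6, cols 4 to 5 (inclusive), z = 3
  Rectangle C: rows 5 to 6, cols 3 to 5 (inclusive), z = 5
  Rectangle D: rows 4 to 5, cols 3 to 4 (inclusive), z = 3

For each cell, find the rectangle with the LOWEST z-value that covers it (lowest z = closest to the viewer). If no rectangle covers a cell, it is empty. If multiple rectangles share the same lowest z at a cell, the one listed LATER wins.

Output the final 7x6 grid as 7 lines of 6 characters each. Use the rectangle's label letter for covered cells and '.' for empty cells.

..AA..
..AA..
..AA..
......
...DD.
...DDB
...CBB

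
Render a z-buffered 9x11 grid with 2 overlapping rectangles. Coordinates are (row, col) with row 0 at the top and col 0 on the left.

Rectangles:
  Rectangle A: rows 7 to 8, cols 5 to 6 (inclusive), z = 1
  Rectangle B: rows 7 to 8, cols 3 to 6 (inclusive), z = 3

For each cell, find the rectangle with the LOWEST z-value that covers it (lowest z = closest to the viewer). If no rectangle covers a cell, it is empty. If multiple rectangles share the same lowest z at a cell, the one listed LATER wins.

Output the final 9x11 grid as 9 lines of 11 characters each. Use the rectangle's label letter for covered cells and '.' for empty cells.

...........
...........
...........
...........
...........
...........
...........
...BBAA....
...BBAA....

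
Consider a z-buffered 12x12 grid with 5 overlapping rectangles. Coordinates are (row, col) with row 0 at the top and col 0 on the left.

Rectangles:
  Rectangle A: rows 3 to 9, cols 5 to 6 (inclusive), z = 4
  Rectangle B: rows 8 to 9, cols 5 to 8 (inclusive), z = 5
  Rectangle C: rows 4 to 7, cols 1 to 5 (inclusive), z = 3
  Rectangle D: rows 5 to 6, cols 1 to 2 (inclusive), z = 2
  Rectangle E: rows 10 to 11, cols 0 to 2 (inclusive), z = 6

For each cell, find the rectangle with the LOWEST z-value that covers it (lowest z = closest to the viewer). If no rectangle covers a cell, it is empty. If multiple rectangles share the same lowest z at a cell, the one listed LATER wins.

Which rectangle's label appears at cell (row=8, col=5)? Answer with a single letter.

Answer: A

Derivation:
Check cell (8,5):
  A: rows 3-9 cols 5-6 z=4 -> covers; best now A (z=4)
  B: rows 8-9 cols 5-8 z=5 -> covers; best now A (z=4)
  C: rows 4-7 cols 1-5 -> outside (row miss)
  D: rows 5-6 cols 1-2 -> outside (row miss)
  E: rows 10-11 cols 0-2 -> outside (row miss)
Winner: A at z=4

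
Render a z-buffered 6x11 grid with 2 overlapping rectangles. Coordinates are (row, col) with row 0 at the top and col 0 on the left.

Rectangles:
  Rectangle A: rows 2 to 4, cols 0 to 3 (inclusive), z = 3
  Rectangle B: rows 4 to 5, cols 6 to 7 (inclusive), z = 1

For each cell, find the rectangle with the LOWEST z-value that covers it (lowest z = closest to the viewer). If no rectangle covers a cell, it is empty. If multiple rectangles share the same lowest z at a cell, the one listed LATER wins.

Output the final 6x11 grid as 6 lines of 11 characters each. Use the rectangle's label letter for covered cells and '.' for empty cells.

...........
...........
AAAA.......
AAAA.......
AAAA..BB...
......BB...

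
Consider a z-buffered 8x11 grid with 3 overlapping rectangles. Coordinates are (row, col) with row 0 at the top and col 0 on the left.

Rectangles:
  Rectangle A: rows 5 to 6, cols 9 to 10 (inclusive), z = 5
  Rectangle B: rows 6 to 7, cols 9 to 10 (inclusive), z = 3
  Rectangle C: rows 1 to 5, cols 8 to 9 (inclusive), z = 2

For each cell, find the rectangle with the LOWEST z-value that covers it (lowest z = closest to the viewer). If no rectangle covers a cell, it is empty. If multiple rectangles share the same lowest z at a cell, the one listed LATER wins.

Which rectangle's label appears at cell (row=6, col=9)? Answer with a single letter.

Answer: B

Derivation:
Check cell (6,9):
  A: rows 5-6 cols 9-10 z=5 -> covers; best now A (z=5)
  B: rows 6-7 cols 9-10 z=3 -> covers; best now B (z=3)
  C: rows 1-5 cols 8-9 -> outside (row miss)
Winner: B at z=3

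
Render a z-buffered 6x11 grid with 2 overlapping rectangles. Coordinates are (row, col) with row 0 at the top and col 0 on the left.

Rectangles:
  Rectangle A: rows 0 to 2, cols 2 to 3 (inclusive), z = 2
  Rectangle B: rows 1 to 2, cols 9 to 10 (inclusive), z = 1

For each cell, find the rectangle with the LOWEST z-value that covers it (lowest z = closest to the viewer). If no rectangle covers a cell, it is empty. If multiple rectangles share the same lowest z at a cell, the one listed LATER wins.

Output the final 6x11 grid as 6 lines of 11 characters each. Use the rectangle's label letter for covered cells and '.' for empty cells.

..AA.......
..AA.....BB
..AA.....BB
...........
...........
...........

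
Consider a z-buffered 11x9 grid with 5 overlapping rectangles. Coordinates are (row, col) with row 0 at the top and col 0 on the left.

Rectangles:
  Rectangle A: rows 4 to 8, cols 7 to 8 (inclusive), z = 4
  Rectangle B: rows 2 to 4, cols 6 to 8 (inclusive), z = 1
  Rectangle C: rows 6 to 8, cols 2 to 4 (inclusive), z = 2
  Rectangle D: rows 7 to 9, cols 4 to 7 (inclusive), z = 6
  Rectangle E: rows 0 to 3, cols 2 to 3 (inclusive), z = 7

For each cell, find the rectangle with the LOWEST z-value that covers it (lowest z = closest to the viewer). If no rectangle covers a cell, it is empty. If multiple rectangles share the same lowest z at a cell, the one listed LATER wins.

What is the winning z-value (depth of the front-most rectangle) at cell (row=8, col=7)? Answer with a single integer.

Answer: 4

Derivation:
Check cell (8,7):
  A: rows 4-8 cols 7-8 z=4 -> covers; best now A (z=4)
  B: rows 2-4 cols 6-8 -> outside (row miss)
  C: rows 6-8 cols 2-4 -> outside (col miss)
  D: rows 7-9 cols 4-7 z=6 -> covers; best now A (z=4)
  E: rows 0-3 cols 2-3 -> outside (row miss)
Winner: A at z=4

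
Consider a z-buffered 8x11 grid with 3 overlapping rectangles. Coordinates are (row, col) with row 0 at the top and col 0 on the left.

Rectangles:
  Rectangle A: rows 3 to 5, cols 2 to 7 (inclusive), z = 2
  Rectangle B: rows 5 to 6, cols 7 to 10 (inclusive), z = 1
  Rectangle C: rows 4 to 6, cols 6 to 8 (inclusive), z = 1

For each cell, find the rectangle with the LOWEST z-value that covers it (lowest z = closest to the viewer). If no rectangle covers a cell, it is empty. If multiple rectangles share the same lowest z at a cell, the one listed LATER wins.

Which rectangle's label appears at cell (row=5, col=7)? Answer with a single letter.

Answer: C

Derivation:
Check cell (5,7):
  A: rows 3-5 cols 2-7 z=2 -> covers; best now A (z=2)
  B: rows 5-6 cols 7-10 z=1 -> covers; best now B (z=1)
  C: rows 4-6 cols 6-8 z=1 -> covers; best now C (z=1)
Winner: C at z=1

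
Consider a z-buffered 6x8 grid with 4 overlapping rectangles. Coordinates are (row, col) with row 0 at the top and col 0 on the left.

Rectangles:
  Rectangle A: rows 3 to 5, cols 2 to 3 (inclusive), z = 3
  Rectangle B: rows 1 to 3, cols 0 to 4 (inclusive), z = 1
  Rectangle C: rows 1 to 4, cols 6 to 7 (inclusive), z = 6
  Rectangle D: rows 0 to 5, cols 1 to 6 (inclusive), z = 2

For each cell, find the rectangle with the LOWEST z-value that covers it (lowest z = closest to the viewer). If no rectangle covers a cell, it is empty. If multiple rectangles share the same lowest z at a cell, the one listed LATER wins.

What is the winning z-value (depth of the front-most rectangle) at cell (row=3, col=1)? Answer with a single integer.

Answer: 1

Derivation:
Check cell (3,1):
  A: rows 3-5 cols 2-3 -> outside (col miss)
  B: rows 1-3 cols 0-4 z=1 -> covers; best now B (z=1)
  C: rows 1-4 cols 6-7 -> outside (col miss)
  D: rows 0-5 cols 1-6 z=2 -> covers; best now B (z=1)
Winner: B at z=1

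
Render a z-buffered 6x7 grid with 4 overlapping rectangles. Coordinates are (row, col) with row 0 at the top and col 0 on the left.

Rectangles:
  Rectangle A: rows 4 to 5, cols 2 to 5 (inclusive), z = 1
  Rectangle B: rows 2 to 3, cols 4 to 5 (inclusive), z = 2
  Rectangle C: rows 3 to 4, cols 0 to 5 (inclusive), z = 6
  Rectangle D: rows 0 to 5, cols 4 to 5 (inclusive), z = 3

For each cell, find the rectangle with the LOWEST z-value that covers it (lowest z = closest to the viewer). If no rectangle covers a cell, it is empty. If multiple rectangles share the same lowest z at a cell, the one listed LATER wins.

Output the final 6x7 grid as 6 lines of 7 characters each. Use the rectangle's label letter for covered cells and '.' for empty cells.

....DD.
....DD.
....BB.
CCCCBB.
CCAAAA.
..AAAA.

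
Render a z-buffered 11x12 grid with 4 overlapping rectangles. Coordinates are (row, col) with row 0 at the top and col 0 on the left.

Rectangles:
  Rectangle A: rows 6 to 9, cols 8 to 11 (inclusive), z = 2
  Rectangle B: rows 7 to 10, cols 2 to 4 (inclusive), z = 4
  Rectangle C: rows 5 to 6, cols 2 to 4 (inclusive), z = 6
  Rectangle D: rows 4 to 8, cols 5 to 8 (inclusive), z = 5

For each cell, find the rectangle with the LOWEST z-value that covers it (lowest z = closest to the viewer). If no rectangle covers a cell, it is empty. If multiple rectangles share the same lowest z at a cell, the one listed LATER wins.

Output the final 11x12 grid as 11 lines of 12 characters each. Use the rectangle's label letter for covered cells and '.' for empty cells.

............
............
............
............
.....DDDD...
..CCCDDDD...
..CCCDDDAAAA
..BBBDDDAAAA
..BBBDDDAAAA
..BBB...AAAA
..BBB.......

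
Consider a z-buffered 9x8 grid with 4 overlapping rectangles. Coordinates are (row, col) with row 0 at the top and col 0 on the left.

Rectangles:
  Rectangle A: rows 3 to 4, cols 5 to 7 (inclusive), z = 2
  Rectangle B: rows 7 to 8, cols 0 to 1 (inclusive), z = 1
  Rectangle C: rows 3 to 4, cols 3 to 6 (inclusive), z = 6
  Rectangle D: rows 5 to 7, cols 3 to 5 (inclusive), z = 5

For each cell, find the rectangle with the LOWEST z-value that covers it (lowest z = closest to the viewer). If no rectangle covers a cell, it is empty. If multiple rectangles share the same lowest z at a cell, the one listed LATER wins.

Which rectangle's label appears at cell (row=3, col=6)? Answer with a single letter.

Answer: A

Derivation:
Check cell (3,6):
  A: rows 3-4 cols 5-7 z=2 -> covers; best now A (z=2)
  B: rows 7-8 cols 0-1 -> outside (row miss)
  C: rows 3-4 cols 3-6 z=6 -> covers; best now A (z=2)
  D: rows 5-7 cols 3-5 -> outside (row miss)
Winner: A at z=2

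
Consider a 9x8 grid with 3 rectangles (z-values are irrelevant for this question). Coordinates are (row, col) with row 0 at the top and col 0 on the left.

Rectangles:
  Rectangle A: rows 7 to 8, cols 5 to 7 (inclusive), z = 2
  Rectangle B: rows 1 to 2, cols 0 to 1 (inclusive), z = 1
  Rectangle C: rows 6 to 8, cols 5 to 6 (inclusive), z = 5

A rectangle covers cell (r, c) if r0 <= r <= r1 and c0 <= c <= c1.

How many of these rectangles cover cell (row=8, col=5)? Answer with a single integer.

Check cell (8,5):
  A: rows 7-8 cols 5-7 -> covers
  B: rows 1-2 cols 0-1 -> outside (row miss)
  C: rows 6-8 cols 5-6 -> covers
Count covering = 2

Answer: 2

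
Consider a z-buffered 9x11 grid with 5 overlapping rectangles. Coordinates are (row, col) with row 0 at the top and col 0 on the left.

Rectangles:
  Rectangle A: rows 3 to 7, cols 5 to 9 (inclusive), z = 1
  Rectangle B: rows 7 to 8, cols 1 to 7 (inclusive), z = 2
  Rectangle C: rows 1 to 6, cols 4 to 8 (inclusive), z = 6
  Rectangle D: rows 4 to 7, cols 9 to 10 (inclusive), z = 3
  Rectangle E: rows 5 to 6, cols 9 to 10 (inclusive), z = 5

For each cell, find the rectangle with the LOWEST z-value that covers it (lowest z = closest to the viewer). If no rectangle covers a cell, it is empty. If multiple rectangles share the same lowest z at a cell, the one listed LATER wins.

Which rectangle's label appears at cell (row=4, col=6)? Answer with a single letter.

Check cell (4,6):
  A: rows 3-7 cols 5-9 z=1 -> covers; best now A (z=1)
  B: rows 7-8 cols 1-7 -> outside (row miss)
  C: rows 1-6 cols 4-8 z=6 -> covers; best now A (z=1)
  D: rows 4-7 cols 9-10 -> outside (col miss)
  E: rows 5-6 cols 9-10 -> outside (row miss)
Winner: A at z=1

Answer: A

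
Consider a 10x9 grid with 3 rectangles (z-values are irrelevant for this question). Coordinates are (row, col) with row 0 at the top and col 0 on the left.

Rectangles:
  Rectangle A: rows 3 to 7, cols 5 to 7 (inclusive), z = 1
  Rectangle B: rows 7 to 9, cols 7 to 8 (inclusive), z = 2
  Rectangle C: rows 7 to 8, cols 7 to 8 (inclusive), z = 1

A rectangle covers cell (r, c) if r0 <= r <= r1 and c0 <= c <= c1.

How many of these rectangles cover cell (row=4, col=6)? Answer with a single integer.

Answer: 1

Derivation:
Check cell (4,6):
  A: rows 3-7 cols 5-7 -> covers
  B: rows 7-9 cols 7-8 -> outside (row miss)
  C: rows 7-8 cols 7-8 -> outside (row miss)
Count covering = 1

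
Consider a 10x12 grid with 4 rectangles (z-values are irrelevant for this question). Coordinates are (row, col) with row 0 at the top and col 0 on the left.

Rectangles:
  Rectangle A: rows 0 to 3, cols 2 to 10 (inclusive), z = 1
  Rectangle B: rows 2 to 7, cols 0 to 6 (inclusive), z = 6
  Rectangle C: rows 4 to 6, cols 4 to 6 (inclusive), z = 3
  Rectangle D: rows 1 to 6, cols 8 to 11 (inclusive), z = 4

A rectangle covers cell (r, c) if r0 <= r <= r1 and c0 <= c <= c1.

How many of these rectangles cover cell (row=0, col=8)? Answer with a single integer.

Check cell (0,8):
  A: rows 0-3 cols 2-10 -> covers
  B: rows 2-7 cols 0-6 -> outside (row miss)
  C: rows 4-6 cols 4-6 -> outside (row miss)
  D: rows 1-6 cols 8-11 -> outside (row miss)
Count covering = 1

Answer: 1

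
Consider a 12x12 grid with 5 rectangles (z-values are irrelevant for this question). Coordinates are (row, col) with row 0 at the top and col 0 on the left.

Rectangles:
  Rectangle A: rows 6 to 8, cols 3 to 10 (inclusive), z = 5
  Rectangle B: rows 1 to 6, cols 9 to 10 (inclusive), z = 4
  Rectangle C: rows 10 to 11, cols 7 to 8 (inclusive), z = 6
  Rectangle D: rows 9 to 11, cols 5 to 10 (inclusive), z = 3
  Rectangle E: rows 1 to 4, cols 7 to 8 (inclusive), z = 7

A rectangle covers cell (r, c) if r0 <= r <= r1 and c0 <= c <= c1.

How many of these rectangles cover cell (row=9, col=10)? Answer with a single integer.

Check cell (9,10):
  A: rows 6-8 cols 3-10 -> outside (row miss)
  B: rows 1-6 cols 9-10 -> outside (row miss)
  C: rows 10-11 cols 7-8 -> outside (row miss)
  D: rows 9-11 cols 5-10 -> covers
  E: rows 1-4 cols 7-8 -> outside (row miss)
Count covering = 1

Answer: 1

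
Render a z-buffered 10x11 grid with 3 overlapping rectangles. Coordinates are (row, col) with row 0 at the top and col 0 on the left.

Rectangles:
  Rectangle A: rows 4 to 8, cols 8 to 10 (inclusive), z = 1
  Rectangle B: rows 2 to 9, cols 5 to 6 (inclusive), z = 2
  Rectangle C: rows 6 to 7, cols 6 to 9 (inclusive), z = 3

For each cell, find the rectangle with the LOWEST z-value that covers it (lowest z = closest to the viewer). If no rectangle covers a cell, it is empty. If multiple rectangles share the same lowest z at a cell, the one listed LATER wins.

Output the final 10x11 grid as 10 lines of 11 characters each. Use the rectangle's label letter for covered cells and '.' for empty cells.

...........
...........
.....BB....
.....BB....
.....BB.AAA
.....BB.AAA
.....BBCAAA
.....BBCAAA
.....BB.AAA
.....BB....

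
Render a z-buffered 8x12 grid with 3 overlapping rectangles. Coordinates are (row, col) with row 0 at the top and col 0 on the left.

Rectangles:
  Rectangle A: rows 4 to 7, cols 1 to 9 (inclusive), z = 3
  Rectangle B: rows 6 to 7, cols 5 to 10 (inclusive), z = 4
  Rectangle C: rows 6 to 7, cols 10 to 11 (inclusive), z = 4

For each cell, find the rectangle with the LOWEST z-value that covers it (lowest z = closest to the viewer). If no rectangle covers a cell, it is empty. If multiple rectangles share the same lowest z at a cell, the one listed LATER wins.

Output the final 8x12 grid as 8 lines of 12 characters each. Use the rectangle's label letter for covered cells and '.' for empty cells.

............
............
............
............
.AAAAAAAAA..
.AAAAAAAAA..
.AAAAAAAAACC
.AAAAAAAAACC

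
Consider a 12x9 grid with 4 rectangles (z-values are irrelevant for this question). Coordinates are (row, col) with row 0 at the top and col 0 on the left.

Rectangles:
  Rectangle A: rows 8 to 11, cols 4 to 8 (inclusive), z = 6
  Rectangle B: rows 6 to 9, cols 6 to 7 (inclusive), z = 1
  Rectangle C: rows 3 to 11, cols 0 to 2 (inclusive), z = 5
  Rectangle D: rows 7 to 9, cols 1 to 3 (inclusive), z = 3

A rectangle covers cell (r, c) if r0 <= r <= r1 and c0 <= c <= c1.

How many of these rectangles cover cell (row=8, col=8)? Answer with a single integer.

Answer: 1

Derivation:
Check cell (8,8):
  A: rows 8-11 cols 4-8 -> covers
  B: rows 6-9 cols 6-7 -> outside (col miss)
  C: rows 3-11 cols 0-2 -> outside (col miss)
  D: rows 7-9 cols 1-3 -> outside (col miss)
Count covering = 1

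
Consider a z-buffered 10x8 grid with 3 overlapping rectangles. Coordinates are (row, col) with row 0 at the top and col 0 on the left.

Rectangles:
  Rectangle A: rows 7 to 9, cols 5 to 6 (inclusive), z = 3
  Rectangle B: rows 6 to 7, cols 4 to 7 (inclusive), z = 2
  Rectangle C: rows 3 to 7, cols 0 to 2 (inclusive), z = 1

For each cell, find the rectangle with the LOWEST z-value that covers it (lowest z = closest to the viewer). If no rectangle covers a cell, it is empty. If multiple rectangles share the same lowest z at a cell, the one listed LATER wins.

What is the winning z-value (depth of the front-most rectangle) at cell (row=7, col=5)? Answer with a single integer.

Answer: 2

Derivation:
Check cell (7,5):
  A: rows 7-9 cols 5-6 z=3 -> covers; best now A (z=3)
  B: rows 6-7 cols 4-7 z=2 -> covers; best now B (z=2)
  C: rows 3-7 cols 0-2 -> outside (col miss)
Winner: B at z=2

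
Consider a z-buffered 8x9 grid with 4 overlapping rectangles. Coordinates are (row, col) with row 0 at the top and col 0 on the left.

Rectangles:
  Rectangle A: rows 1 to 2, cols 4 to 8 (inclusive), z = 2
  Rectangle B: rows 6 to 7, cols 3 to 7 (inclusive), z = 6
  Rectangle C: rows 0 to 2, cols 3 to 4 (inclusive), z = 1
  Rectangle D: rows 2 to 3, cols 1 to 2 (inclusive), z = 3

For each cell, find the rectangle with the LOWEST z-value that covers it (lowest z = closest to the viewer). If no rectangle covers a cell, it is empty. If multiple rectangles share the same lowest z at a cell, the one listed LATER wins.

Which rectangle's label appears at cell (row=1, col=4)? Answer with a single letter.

Answer: C

Derivation:
Check cell (1,4):
  A: rows 1-2 cols 4-8 z=2 -> covers; best now A (z=2)
  B: rows 6-7 cols 3-7 -> outside (row miss)
  C: rows 0-2 cols 3-4 z=1 -> covers; best now C (z=1)
  D: rows 2-3 cols 1-2 -> outside (row miss)
Winner: C at z=1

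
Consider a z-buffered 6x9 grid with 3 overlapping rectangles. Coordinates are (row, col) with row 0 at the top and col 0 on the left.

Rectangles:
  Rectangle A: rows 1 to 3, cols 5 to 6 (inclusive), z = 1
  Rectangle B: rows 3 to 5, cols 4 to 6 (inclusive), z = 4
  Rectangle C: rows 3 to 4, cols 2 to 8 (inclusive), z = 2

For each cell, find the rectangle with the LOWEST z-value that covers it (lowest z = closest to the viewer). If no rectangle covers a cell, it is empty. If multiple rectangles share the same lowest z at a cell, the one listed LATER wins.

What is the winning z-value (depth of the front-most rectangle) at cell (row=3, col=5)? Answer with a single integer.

Check cell (3,5):
  A: rows 1-3 cols 5-6 z=1 -> covers; best now A (z=1)
  B: rows 3-5 cols 4-6 z=4 -> covers; best now A (z=1)
  C: rows 3-4 cols 2-8 z=2 -> covers; best now A (z=1)
Winner: A at z=1

Answer: 1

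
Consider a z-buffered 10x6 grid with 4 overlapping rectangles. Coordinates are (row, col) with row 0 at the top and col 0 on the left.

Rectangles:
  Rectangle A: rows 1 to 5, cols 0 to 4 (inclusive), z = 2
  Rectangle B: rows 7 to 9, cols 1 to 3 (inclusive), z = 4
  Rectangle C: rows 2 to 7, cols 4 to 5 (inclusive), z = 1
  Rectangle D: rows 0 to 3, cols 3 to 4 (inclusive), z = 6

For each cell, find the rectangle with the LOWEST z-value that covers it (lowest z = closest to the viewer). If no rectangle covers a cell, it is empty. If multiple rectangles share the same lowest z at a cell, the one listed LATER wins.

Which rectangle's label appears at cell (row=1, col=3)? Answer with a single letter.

Check cell (1,3):
  A: rows 1-5 cols 0-4 z=2 -> covers; best now A (z=2)
  B: rows 7-9 cols 1-3 -> outside (row miss)
  C: rows 2-7 cols 4-5 -> outside (row miss)
  D: rows 0-3 cols 3-4 z=6 -> covers; best now A (z=2)
Winner: A at z=2

Answer: A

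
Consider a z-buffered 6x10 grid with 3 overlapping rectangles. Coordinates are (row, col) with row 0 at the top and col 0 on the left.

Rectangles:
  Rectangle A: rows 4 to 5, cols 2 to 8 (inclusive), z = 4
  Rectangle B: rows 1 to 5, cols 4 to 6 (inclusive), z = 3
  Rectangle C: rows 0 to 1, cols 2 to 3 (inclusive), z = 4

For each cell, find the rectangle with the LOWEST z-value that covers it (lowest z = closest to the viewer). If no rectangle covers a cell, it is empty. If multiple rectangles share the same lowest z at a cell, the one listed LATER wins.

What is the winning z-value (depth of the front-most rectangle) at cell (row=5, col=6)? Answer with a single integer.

Check cell (5,6):
  A: rows 4-5 cols 2-8 z=4 -> covers; best now A (z=4)
  B: rows 1-5 cols 4-6 z=3 -> covers; best now B (z=3)
  C: rows 0-1 cols 2-3 -> outside (row miss)
Winner: B at z=3

Answer: 3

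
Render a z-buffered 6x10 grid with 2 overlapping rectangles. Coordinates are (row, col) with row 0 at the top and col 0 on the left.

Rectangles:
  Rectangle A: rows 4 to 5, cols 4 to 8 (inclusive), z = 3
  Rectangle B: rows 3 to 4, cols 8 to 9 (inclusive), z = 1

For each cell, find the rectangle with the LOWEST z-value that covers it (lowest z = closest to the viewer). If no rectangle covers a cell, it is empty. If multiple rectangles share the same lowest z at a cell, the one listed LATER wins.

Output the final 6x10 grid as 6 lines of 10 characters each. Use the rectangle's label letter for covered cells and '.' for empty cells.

..........
..........
..........
........BB
....AAAABB
....AAAAA.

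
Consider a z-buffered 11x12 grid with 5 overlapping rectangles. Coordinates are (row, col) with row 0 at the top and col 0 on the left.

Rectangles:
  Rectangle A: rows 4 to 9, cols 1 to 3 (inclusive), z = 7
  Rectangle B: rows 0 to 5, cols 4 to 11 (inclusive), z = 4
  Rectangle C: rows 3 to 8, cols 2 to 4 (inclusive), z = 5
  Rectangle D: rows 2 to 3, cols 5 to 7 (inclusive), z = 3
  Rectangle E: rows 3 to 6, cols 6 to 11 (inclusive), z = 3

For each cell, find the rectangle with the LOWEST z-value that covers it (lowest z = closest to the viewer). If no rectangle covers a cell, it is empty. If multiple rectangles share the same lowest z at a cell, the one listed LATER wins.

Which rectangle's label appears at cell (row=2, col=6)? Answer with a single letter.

Check cell (2,6):
  A: rows 4-9 cols 1-3 -> outside (row miss)
  B: rows 0-5 cols 4-11 z=4 -> covers; best now B (z=4)
  C: rows 3-8 cols 2-4 -> outside (row miss)
  D: rows 2-3 cols 5-7 z=3 -> covers; best now D (z=3)
  E: rows 3-6 cols 6-11 -> outside (row miss)
Winner: D at z=3

Answer: D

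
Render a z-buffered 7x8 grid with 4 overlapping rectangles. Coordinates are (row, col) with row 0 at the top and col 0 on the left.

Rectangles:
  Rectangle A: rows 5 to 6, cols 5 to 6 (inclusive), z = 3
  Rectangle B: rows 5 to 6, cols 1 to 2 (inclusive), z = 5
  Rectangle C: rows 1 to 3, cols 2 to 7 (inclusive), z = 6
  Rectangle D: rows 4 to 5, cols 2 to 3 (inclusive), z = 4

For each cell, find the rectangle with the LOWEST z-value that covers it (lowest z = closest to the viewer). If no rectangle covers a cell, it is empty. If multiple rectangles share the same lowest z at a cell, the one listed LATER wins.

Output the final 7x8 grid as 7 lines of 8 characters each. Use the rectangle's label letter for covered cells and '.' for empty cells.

........
..CCCCCC
..CCCCCC
..CCCCCC
..DD....
.BDD.AA.
.BB..AA.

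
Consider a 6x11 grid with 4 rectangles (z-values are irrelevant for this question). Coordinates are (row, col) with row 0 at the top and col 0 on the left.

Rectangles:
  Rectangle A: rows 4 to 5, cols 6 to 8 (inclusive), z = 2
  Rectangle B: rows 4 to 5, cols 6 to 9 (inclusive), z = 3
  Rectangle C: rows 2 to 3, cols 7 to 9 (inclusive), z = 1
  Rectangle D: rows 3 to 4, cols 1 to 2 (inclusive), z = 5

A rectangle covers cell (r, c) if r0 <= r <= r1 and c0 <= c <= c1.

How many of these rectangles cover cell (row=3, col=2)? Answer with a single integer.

Check cell (3,2):
  A: rows 4-5 cols 6-8 -> outside (row miss)
  B: rows 4-5 cols 6-9 -> outside (row miss)
  C: rows 2-3 cols 7-9 -> outside (col miss)
  D: rows 3-4 cols 1-2 -> covers
Count covering = 1

Answer: 1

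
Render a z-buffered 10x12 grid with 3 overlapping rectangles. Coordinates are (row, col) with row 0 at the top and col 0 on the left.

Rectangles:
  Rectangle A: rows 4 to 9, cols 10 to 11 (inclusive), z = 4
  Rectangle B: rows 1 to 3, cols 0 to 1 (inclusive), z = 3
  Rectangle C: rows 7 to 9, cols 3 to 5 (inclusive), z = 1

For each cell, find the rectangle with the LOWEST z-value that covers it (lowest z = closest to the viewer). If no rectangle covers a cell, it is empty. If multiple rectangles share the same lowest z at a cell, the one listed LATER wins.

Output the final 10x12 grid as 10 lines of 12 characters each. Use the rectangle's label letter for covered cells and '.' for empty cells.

............
BB..........
BB..........
BB..........
..........AA
..........AA
..........AA
...CCC....AA
...CCC....AA
...CCC....AA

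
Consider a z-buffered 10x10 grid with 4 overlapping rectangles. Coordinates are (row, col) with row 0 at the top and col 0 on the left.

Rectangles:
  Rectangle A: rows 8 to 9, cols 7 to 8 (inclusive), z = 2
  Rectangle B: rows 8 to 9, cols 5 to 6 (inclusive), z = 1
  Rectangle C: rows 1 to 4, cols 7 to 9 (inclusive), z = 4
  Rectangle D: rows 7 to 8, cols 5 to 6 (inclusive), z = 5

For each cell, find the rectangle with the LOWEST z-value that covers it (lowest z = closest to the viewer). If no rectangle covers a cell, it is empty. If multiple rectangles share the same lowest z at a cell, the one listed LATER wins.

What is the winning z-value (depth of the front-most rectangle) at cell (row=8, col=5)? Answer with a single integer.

Check cell (8,5):
  A: rows 8-9 cols 7-8 -> outside (col miss)
  B: rows 8-9 cols 5-6 z=1 -> covers; best now B (z=1)
  C: rows 1-4 cols 7-9 -> outside (row miss)
  D: rows 7-8 cols 5-6 z=5 -> covers; best now B (z=1)
Winner: B at z=1

Answer: 1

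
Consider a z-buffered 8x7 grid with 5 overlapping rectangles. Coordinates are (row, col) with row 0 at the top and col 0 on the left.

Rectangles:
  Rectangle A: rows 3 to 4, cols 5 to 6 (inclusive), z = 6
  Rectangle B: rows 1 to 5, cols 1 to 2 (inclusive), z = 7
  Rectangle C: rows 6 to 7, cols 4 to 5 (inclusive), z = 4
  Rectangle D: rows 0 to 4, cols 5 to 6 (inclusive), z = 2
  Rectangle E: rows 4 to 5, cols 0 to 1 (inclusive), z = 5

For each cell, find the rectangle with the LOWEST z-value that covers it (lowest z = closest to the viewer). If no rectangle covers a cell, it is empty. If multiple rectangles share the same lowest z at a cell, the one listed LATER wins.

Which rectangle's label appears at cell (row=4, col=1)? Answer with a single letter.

Answer: E

Derivation:
Check cell (4,1):
  A: rows 3-4 cols 5-6 -> outside (col miss)
  B: rows 1-5 cols 1-2 z=7 -> covers; best now B (z=7)
  C: rows 6-7 cols 4-5 -> outside (row miss)
  D: rows 0-4 cols 5-6 -> outside (col miss)
  E: rows 4-5 cols 0-1 z=5 -> covers; best now E (z=5)
Winner: E at z=5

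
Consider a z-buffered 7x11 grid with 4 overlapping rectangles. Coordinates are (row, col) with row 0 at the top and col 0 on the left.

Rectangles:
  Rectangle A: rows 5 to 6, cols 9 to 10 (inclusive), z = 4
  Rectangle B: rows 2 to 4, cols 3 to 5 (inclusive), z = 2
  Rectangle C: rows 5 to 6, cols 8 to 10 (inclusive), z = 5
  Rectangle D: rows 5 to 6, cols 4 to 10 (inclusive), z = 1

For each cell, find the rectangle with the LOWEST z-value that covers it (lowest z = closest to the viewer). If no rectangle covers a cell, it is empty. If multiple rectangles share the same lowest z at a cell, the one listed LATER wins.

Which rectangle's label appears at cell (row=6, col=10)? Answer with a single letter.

Check cell (6,10):
  A: rows 5-6 cols 9-10 z=4 -> covers; best now A (z=4)
  B: rows 2-4 cols 3-5 -> outside (row miss)
  C: rows 5-6 cols 8-10 z=5 -> covers; best now A (z=4)
  D: rows 5-6 cols 4-10 z=1 -> covers; best now D (z=1)
Winner: D at z=1

Answer: D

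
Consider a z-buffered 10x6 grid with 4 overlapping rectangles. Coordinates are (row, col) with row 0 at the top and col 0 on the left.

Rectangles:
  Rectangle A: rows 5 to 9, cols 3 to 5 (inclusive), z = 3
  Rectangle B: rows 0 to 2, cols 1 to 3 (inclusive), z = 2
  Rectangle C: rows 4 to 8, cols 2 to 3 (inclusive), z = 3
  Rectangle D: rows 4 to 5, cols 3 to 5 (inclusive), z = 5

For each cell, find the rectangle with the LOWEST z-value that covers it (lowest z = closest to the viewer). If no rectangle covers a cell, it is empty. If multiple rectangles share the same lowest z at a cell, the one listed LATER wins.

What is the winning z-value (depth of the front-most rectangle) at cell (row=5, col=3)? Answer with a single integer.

Answer: 3

Derivation:
Check cell (5,3):
  A: rows 5-9 cols 3-5 z=3 -> covers; best now A (z=3)
  B: rows 0-2 cols 1-3 -> outside (row miss)
  C: rows 4-8 cols 2-3 z=3 -> covers; best now C (z=3)
  D: rows 4-5 cols 3-5 z=5 -> covers; best now C (z=3)
Winner: C at z=3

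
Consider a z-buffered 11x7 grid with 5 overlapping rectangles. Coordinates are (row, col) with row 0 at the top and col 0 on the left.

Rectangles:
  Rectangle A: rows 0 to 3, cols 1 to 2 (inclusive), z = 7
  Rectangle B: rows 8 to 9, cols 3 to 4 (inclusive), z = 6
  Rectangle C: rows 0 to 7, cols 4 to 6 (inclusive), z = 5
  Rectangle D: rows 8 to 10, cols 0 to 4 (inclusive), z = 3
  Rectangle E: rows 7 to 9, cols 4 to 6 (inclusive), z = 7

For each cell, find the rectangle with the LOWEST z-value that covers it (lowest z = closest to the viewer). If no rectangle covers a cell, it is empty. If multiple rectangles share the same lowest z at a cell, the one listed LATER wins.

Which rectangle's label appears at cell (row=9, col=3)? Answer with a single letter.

Answer: D

Derivation:
Check cell (9,3):
  A: rows 0-3 cols 1-2 -> outside (row miss)
  B: rows 8-9 cols 3-4 z=6 -> covers; best now B (z=6)
  C: rows 0-7 cols 4-6 -> outside (row miss)
  D: rows 8-10 cols 0-4 z=3 -> covers; best now D (z=3)
  E: rows 7-9 cols 4-6 -> outside (col miss)
Winner: D at z=3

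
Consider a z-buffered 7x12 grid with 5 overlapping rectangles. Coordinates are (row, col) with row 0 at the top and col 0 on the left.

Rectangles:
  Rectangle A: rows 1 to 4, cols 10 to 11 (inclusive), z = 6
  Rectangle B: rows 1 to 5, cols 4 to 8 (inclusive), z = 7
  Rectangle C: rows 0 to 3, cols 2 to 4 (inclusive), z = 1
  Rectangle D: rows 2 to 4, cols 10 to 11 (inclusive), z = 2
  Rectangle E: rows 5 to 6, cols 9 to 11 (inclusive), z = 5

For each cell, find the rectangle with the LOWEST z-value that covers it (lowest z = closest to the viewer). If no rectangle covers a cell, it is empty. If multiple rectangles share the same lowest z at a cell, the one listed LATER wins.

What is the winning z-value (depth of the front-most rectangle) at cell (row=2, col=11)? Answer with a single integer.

Check cell (2,11):
  A: rows 1-4 cols 10-11 z=6 -> covers; best now A (z=6)
  B: rows 1-5 cols 4-8 -> outside (col miss)
  C: rows 0-3 cols 2-4 -> outside (col miss)
  D: rows 2-4 cols 10-11 z=2 -> covers; best now D (z=2)
  E: rows 5-6 cols 9-11 -> outside (row miss)
Winner: D at z=2

Answer: 2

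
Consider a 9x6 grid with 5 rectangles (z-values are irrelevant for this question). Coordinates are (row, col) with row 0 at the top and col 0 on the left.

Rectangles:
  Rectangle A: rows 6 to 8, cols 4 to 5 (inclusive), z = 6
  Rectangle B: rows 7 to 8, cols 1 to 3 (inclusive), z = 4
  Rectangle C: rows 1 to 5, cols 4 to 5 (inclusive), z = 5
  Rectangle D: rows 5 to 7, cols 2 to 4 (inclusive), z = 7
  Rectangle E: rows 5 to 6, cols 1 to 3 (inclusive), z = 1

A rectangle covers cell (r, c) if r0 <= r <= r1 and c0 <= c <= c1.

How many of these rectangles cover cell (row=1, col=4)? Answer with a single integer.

Answer: 1

Derivation:
Check cell (1,4):
  A: rows 6-8 cols 4-5 -> outside (row miss)
  B: rows 7-8 cols 1-3 -> outside (row miss)
  C: rows 1-5 cols 4-5 -> covers
  D: rows 5-7 cols 2-4 -> outside (row miss)
  E: rows 5-6 cols 1-3 -> outside (row miss)
Count covering = 1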